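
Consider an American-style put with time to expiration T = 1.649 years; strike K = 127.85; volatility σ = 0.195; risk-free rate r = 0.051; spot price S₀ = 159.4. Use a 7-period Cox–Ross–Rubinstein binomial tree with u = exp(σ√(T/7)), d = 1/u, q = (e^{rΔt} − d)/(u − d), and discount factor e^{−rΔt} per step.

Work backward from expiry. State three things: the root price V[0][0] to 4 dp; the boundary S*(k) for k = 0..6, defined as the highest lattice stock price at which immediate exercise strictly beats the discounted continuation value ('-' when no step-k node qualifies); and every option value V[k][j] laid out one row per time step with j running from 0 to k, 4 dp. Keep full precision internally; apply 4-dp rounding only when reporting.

Δt=0.23557, u=1.09927, d=0.90970, q=0.54011, disc=e^(-rΔt)=0.98806
k=7 terminal: V=max(K-S,0) → 45.6706 28.5452 7.8511 0.0000 0.0000 0.0000 0.0000 0.0000
k=6: j=0 S=90.3372 intr=37.5128 cont=35.9860 V=37.5128[EX]; j=1 S=109.1626 intr=18.6874 cont=17.1606 V=18.6874[EX]; j=2 S=131.9110 intr=0.0000 cont=3.5675 V=3.5675[hold]; j=3 S=159.4000 intr=0.0000 cont=0.0000 V=0.0000[hold]; j=4 S=192.6174 intr=0.0000 cont=0.0000 V=0.0000[hold]; j=5 S=232.7571 intr=0.0000 cont=0.0000 V=0.0000[hold]; j=6 S=281.2614 intr=0.0000 cont=0.0000 V=0.0000[hold]  S*(6)=109.1626
k=5: j=0 S=99.3048 intr=28.5452 cont=27.0184 V=28.5452[EX]; j=1 S=119.9989 intr=7.8511 cont=10.3953 V=10.3953[hold]; j=2 S=145.0056 intr=0.0000 cont=1.6210 V=1.6210[hold]; j=3 S=175.2233 intr=0.0000 cont=0.0000 V=0.0000[hold]; j=4 S=211.7382 intr=0.0000 cont=0.0000 V=0.0000[hold]; j=5 S=255.8624 intr=0.0000 cont=0.0000 V=0.0000[hold]  S*(5)=99.3048
k=4: j=0 S=109.1626 intr=18.6874 cont=18.5184 V=18.6874[EX]; j=1 S=131.9110 intr=0.0000 cont=5.5886 V=5.5886[hold]; j=2 S=159.4000 intr=0.0000 cont=0.7366 V=0.7366[hold]; j=3 S=192.6174 intr=0.0000 cont=0.0000 V=0.0000[hold]; j=4 S=232.7571 intr=0.0000 cont=0.0000 V=0.0000[hold]  S*(4)=109.1626
k=3: j=0 S=119.9989 intr=7.8511 cont=11.4739 V=11.4739[hold]; j=1 S=145.0056 intr=0.0000 cont=2.9325 V=2.9325[hold]; j=2 S=175.2233 intr=0.0000 cont=0.3347 V=0.3347[hold]; j=3 S=211.7382 intr=0.0000 cont=0.0000 V=0.0000[hold]  S*(3)=-
k=2: j=0 S=131.9110 intr=0.0000 cont=6.7787 V=6.7787[hold]; j=1 S=159.4000 intr=0.0000 cont=1.5111 V=1.5111[hold]; j=2 S=192.6174 intr=0.0000 cont=0.1521 V=0.1521[hold]  S*(2)=-
k=1: j=0 S=145.0056 intr=0.0000 cont=3.8866 V=3.8866[hold]; j=1 S=175.2233 intr=0.0000 cont=0.7678 V=0.7678[hold]  S*(1)=-
k=0: j=0 S=159.4000 intr=0.0000 cont=2.1758 V=2.1758[hold]  S*(0)=-

price = 2.1758
boundary = - - - - 109.1626 99.3048 109.1626
tree:
2.1758
3.8866 0.7678
6.7787 1.5111 0.1521
11.4739 2.9325 0.3347 0.0000
18.6874 5.5886 0.7366 0.0000 0.0000
28.5452 10.3953 1.6210 0.0000 0.0000 0.0000
37.5128 18.6874 3.5675 0.0000 0.0000 0.0000 0.0000
45.6706 28.5452 7.8511 0.0000 0.0000 0.0000 0.0000 0.0000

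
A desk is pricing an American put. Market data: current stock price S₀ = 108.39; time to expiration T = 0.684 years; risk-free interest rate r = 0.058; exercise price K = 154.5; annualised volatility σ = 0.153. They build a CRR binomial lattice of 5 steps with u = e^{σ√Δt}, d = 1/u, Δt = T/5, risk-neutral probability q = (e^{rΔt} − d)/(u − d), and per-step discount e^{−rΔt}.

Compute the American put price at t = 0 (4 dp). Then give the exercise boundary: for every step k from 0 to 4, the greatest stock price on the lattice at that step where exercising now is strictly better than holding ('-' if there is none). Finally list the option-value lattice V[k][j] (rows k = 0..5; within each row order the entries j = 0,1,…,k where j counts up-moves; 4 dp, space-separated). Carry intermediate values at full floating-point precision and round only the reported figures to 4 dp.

Δt=0.13680, u=1.05822, d=0.94498, q=0.55620, disc=e^(-rΔt)=0.99210
k=5 terminal: V=max(K-S,0) → 72.8216 63.0339 52.0734 39.7994 26.0546 10.6628
k=4: j=0 S=86.4338 intr=68.0662 cont=66.8452 V=68.0662[EX]; j=1 S=96.7913 intr=57.7087 cont=56.4877 V=57.7087[EX]; j=2 S=108.3900 intr=46.1100 cont=44.8890 V=46.1100[EX]; j=3 S=121.3786 intr=33.1214 cont=31.9004 V=33.1214[EX]; j=4 S=135.9236 intr=18.5764 cont=17.3554 V=18.5764[EX]  S*(4)=135.9236
k=3: j=0 S=91.4661 intr=63.0339 cont=61.8129 V=63.0339[EX]; j=1 S=102.4266 intr=52.0734 cont=50.8524 V=52.0734[EX]; j=2 S=114.7006 intr=39.7994 cont=38.5784 V=39.7994[EX]; j=3 S=128.4454 intr=26.0546 cont=24.8336 V=26.0546[EX]  S*(3)=128.4454
k=2: j=0 S=96.7913 intr=57.7087 cont=56.4877 V=57.7087[EX]; j=1 S=108.3900 intr=46.1100 cont=44.8890 V=46.1100[EX]; j=2 S=121.3786 intr=33.1214 cont=31.9004 V=33.1214[EX]  S*(2)=121.3786
k=1: j=0 S=102.4266 intr=52.0734 cont=50.8524 V=52.0734[EX]; j=1 S=114.7006 intr=39.7994 cont=38.5784 V=39.7994[EX]  S*(1)=114.7006
k=0: j=0 S=108.3900 intr=46.1100 cont=44.8890 V=46.1100[EX]  S*(0)=108.3900

price = 46.1100
boundary = 108.3900 114.7006 121.3786 128.4454 135.9236
tree:
46.1100
52.0734 39.7994
57.7087 46.1100 33.1214
63.0339 52.0734 39.7994 26.0546
68.0662 57.7087 46.1100 33.1214 18.5764
72.8216 63.0339 52.0734 39.7994 26.0546 10.6628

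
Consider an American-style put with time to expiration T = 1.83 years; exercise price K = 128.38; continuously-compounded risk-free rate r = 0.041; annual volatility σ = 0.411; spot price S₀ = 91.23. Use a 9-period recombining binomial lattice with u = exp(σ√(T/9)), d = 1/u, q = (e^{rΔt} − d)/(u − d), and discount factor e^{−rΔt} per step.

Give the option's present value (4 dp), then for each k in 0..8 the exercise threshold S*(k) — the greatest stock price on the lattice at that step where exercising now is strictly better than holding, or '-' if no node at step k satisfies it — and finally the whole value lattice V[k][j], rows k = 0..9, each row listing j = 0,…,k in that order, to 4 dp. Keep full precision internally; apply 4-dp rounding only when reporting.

price = 42.6083
boundary = - - 62.9741 52.3208 62.9741 75.7966 62.9741 75.7966 91.2300
tree:
42.6083
53.5098 31.3689
65.4059 41.3680 20.9240
76.0592 52.8950 29.4189 11.9500
84.9103 65.4059 40.0664 18.2268 5.2574
92.2641 76.0592 52.5834 27.0056 8.8930 1.3518
98.3738 84.9103 65.4059 38.5769 14.7552 2.6026 0.0000
103.4500 92.2641 76.0592 52.5834 23.8520 5.0108 0.0000 0.0000
107.6674 98.3738 84.9103 65.4059 37.1500 9.6473 0.0000 0.0000 0.0000
111.1713 103.4500 92.2641 76.0592 52.5834 18.5741 0.0000 0.0000 0.0000 0.0000

params: Δt=0.20333 u=1.20362 d=0.83083 q=0.47626 e^(-rΔt)=0.99170
t_9 payoffs: 111.1713 103.4500 92.2641 76.0592 52.5834 18.5741 0.0000 0.0000 0.0000 0.0000
t_8: node(8,0) S=20.7126 payoff=107.6674 vs cont=106.6016 → 107.6674 [stop]  node(8,1) S=30.0062 payoff=98.3738 vs cont=97.3080 → 98.3738 [stop]  node(8,2) S=43.4697 payoff=84.9103 vs cont=83.8445 → 84.9103 [stop]  node(8,3) S=62.9741 payoff=65.4059 vs cont=64.3401 → 65.4059 [stop]  node(8,4) S=91.2300 payoff=37.1500 vs cont=36.0842 → 37.1500 [stop]  node(8,5) S=132.1641 payoff=0.0000 vs cont=9.6473 → 9.6473 [wait]  node(8,6) S=191.4649 payoff=0.0000 vs cont=0.0000 → 0.0000 [wait]  node(8,7) S=277.3734 payoff=0.0000 vs cont=0.0000 → 0.0000 [wait]  node(8,8) S=401.8284 payoff=0.0000 vs cont=0.0000 → 0.0000 [wait]  ⇒ S*(8)=91.2300
t_7: node(7,0) S=24.9300 payoff=103.4500 vs cont=102.3842 → 103.4500 [stop]  node(7,1) S=36.1159 payoff=92.2641 vs cont=91.1983 → 92.2641 [stop]  node(7,2) S=52.3208 payoff=76.0592 vs cont=74.9934 → 76.0592 [stop]  node(7,3) S=75.7966 payoff=52.5834 vs cont=51.5176 → 52.5834 [stop]  node(7,4) S=109.8059 payoff=18.5741 vs cont=23.8520 → 23.8520 [wait]  node(7,5) S=159.0748 payoff=0.0000 vs cont=5.0108 → 5.0108 [wait]  node(7,6) S=230.4502 payoff=0.0000 vs cont=0.0000 → 0.0000 [wait]  node(7,7) S=333.8511 payoff=0.0000 vs cont=0.0000 → 0.0000 [wait]  ⇒ S*(7)=75.7966
t_6: node(6,0) S=30.0062 payoff=98.3738 vs cont=97.3080 → 98.3738 [stop]  node(6,1) S=43.4697 payoff=84.9103 vs cont=83.8445 → 84.9103 [stop]  node(6,2) S=62.9741 payoff=65.4059 vs cont=64.3401 → 65.4059 [stop]  node(6,3) S=91.2300 payoff=37.1500 vs cont=38.5769 → 38.5769 [wait]  node(6,4) S=132.1641 payoff=0.0000 vs cont=14.7552 → 14.7552 [wait]  node(6,5) S=191.4649 payoff=0.0000 vs cont=2.6026 → 2.6026 [wait]  node(6,6) S=277.3734 payoff=0.0000 vs cont=0.0000 → 0.0000 [wait]  ⇒ S*(6)=62.9741
t_5: node(5,0) S=36.1159 payoff=92.2641 vs cont=91.1983 → 92.2641 [stop]  node(5,1) S=52.3208 payoff=76.0592 vs cont=74.9934 → 76.0592 [stop]  node(5,2) S=75.7966 payoff=52.5834 vs cont=52.1915 → 52.5834 [stop]  node(5,3) S=109.8059 payoff=18.5741 vs cont=27.0056 → 27.0056 [wait]  node(5,4) S=159.0748 payoff=0.0000 vs cont=8.8930 → 8.8930 [wait]  node(5,5) S=230.4502 payoff=0.0000 vs cont=1.3518 → 1.3518 [wait]  ⇒ S*(5)=75.7966
t_4: node(4,0) S=43.4697 payoff=84.9103 vs cont=83.8445 → 84.9103 [stop]  node(4,1) S=62.9741 payoff=65.4059 vs cont=64.3401 → 65.4059 [stop]  node(4,2) S=91.2300 payoff=37.1500 vs cont=40.0664 → 40.0664 [wait]  node(4,3) S=132.1641 payoff=0.0000 vs cont=18.2268 → 18.2268 [wait]  node(4,4) S=191.4649 payoff=0.0000 vs cont=5.2574 → 5.2574 [wait]  ⇒ S*(4)=62.9741
t_3: node(3,0) S=52.3208 payoff=76.0592 vs cont=74.9934 → 76.0592 [stop]  node(3,1) S=75.7966 payoff=52.5834 vs cont=52.8950 → 52.8950 [wait]  node(3,2) S=109.8059 payoff=18.5741 vs cont=29.4189 → 29.4189 [wait]  node(3,3) S=159.0748 payoff=0.0000 vs cont=11.9500 → 11.9500 [wait]  ⇒ S*(3)=52.3208
t_2: node(2,0) S=62.9741 payoff=65.4059 vs cont=64.4873 → 65.4059 [stop]  node(2,1) S=91.2300 payoff=37.1500 vs cont=41.3680 → 41.3680 [wait]  node(2,2) S=132.1641 payoff=0.0000 vs cont=20.9240 → 20.9240 [wait]  ⇒ S*(2)=62.9741
t_1: node(1,0) S=75.7966 payoff=52.5834 vs cont=53.5098 → 53.5098 [wait]  node(1,1) S=109.8059 payoff=18.5741 vs cont=31.3689 → 31.3689 [wait]  ⇒ S*(1)=-
t_0: node(0,0) S=91.2300 payoff=37.1500 vs cont=42.6083 → 42.6083 [wait]  ⇒ S*(0)=-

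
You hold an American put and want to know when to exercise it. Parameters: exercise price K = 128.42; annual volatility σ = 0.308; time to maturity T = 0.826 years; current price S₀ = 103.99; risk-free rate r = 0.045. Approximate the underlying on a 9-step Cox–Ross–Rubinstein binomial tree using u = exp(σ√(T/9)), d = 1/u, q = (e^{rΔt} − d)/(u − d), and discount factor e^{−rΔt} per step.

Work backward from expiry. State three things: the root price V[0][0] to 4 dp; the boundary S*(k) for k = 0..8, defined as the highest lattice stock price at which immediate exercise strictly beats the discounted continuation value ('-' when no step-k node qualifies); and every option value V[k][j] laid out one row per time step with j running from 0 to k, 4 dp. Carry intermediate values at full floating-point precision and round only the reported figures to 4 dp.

Δt=0.09178  u=1.09780  d=0.91091  q=0.49883  discount=0.99588
step 9 (expiry): payoffs max(K−S,0) = 83.5162 74.3036 63.2008 49.8201 33.6942 14.2598 0.0000 0.0000 0.0000 0.0000
step 8: (k=8,j=0): S=49.2953, (K−S)⁺=79.1247, hold=78.5954 ⇒ V=79.1247 exercise | (k=8,j=1): S=59.4090, (K−S)⁺=69.0110, hold=68.4817 ⇒ V=69.0110 exercise | (k=8,j=2): S=71.5976, (K−S)⁺=56.8224, hold=56.2931 ⇒ V=56.8224 exercise | (k=8,j=3): S=86.2870, (K−S)⁺=42.1330, hold=41.6038 ⇒ V=42.1330 exercise | (k=8,j=4): S=103.9900, (K−S)⁺=24.4300, hold=23.9007 ⇒ V=24.4300 exercise | (k=8,j=5): S=125.3251, (K−S)⁺=3.0949, hold=7.1171 ⇒ V=7.1171 continue | (k=8,j=6): S=151.0374, (K−S)⁺=0.0000, hold=0.0000 ⇒ V=0.0000 continue | (k=8,j=7): S=182.0249, (K−S)⁺=0.0000, hold=0.0000 ⇒ V=0.0000 continue | (k=8,j=8): S=219.3700, (K−S)⁺=0.0000, hold=0.0000 ⇒ V=0.0000 continue  boundary S*=103.9900
step 7: (k=7,j=0): S=54.1164, (K−S)⁺=74.3036, hold=73.7743 ⇒ V=74.3036 exercise | (k=7,j=1): S=65.2192, (K−S)⁺=63.2008, hold=62.6715 ⇒ V=63.2008 exercise | (k=7,j=2): S=78.5999, (K−S)⁺=49.8201, hold=49.2908 ⇒ V=49.8201 exercise | (k=7,j=3): S=94.7258, (K−S)⁺=33.6942, hold=33.1649 ⇒ V=33.6942 exercise | (k=7,j=4): S=114.1602, (K−S)⁺=14.2598, hold=15.7286 ⇒ V=15.7286 continue | (k=7,j=5): S=137.5819, (K−S)⁺=0.0000, hold=3.5521 ⇒ V=3.5521 continue | (k=7,j=6): S=165.8088, (K−S)⁺=0.0000, hold=0.0000 ⇒ V=0.0000 continue | (k=7,j=7): S=199.8269, (K−S)⁺=0.0000, hold=0.0000 ⇒ V=0.0000 continue  boundary S*=94.7258
step 6: (k=6,j=0): S=59.4090, (K−S)⁺=69.0110, hold=68.4817 ⇒ V=69.0110 exercise | (k=6,j=1): S=71.5976, (K−S)⁺=56.8224, hold=56.2931 ⇒ V=56.8224 exercise | (k=6,j=2): S=86.2870, (K−S)⁺=42.1330, hold=41.6038 ⇒ V=42.1330 exercise | (k=6,j=3): S=103.9900, (K−S)⁺=24.4300, hold=24.6304 ⇒ V=24.6304 continue | (k=6,j=4): S=125.3251, (K−S)⁺=3.0949, hold=9.6148 ⇒ V=9.6148 continue | (k=6,j=5): S=151.0374, (K−S)⁺=0.0000, hold=1.7729 ⇒ V=1.7729 continue | (k=6,j=6): S=182.0249, (K−S)⁺=0.0000, hold=0.0000 ⇒ V=0.0000 continue  boundary S*=86.2870
step 5: (k=5,j=0): S=65.2192, (K−S)⁺=63.2008, hold=62.6715 ⇒ V=63.2008 exercise | (k=5,j=1): S=78.5999, (K−S)⁺=49.8201, hold=49.2908 ⇒ V=49.8201 exercise | (k=5,j=2): S=94.7258, (K−S)⁺=33.6942, hold=33.2645 ⇒ V=33.6942 exercise | (k=5,j=3): S=114.1602, (K−S)⁺=14.2598, hold=17.0694 ⇒ V=17.0694 continue | (k=5,j=4): S=137.5819, (K−S)⁺=0.0000, hold=5.6795 ⇒ V=5.6795 continue | (k=5,j=5): S=165.8088, (K−S)⁺=0.0000, hold=0.8848 ⇒ V=0.8848 continue  boundary S*=94.7258
step 4: (k=4,j=0): S=71.5976, (K−S)⁺=56.8224, hold=56.2931 ⇒ V=56.8224 exercise | (k=4,j=1): S=86.2870, (K−S)⁺=42.1330, hold=41.6038 ⇒ V=42.1330 exercise | (k=4,j=2): S=103.9900, (K−S)⁺=24.4300, hold=25.2965 ⇒ V=25.2965 continue | (k=4,j=3): S=125.3251, (K−S)⁺=3.0949, hold=11.3408 ⇒ V=11.3408 continue | (k=4,j=4): S=151.0374, (K−S)⁺=0.0000, hold=3.2742 ⇒ V=3.2742 continue  boundary S*=86.2870
step 3: (k=3,j=0): S=78.5999, (K−S)⁺=49.8201, hold=49.2908 ⇒ V=49.8201 exercise | (k=3,j=1): S=94.7258, (K−S)⁺=33.6942, hold=33.5954 ⇒ V=33.6942 exercise | (k=3,j=2): S=114.1602, (K−S)⁺=14.2598, hold=18.2593 ⇒ V=18.2593 continue | (k=3,j=3): S=137.5819, (K−S)⁺=0.0000, hold=7.2867 ⇒ V=7.2867 continue  boundary S*=94.7258
step 2: (k=2,j=0): S=86.2870, (K−S)⁺=42.1330, hold=41.6038 ⇒ V=42.1330 exercise | (k=2,j=1): S=103.9900, (K−S)⁺=24.4300, hold=25.8876 ⇒ V=25.8876 continue | (k=2,j=2): S=125.3251, (K−S)⁺=3.0949, hold=12.7331 ⇒ V=12.7331 continue  boundary S*=86.2870
step 1: (k=1,j=0): S=94.7258, (K−S)⁺=33.6942, hold=33.8890 ⇒ V=33.8890 continue | (k=1,j=1): S=114.1602, (K−S)⁺=14.2598, hold=19.2461 ⇒ V=19.2461 continue  boundary S*=-
step 0: (k=0,j=0): S=103.9900, (K−S)⁺=24.4300, hold=26.4750 ⇒ V=26.4750 continue  boundary S*=-

price = 26.4750
boundary = - - 86.2870 94.7258 86.2870 94.7258 86.2870 94.7258 103.9900
tree:
26.4750
33.8890 19.2461
42.1330 25.8876 12.7331
49.8201 33.6942 18.2593 7.2867
56.8224 42.1330 25.2965 11.3408 3.2742
63.2008 49.8201 33.6942 17.0694 5.6795 0.8848
69.0110 56.8224 42.1330 24.6304 9.6148 1.7729 0.0000
74.3036 63.2008 49.8201 33.6942 15.7286 3.5521 0.0000 0.0000
79.1247 69.0110 56.8224 42.1330 24.4300 7.1171 0.0000 0.0000 0.0000
83.5162 74.3036 63.2008 49.8201 33.6942 14.2598 0.0000 0.0000 0.0000 0.0000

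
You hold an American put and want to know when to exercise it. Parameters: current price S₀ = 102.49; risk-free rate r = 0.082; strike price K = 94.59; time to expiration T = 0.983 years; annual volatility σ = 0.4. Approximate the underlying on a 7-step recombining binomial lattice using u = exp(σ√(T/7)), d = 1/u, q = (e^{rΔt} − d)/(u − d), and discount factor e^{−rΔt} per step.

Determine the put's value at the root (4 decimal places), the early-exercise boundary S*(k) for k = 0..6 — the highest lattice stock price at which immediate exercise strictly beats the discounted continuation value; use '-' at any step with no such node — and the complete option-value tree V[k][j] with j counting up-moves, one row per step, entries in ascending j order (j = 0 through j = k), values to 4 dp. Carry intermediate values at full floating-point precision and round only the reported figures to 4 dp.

price = 9.3813
boundary = - - - 65.3711 56.2713 65.3711 75.9424
tree:
9.3813
14.1605 4.8395
20.7223 7.9545 1.8498
29.2189 12.7413 3.3723 0.3767
38.3187 19.7371 6.0703 0.7638 0.0000
46.1518 29.2189 10.7525 1.5487 0.0000 0.0000
52.8945 38.3187 18.6476 3.1401 0.0000 0.0000 0.0000
58.6986 46.1518 29.2189 6.3668 0.0000 0.0000 0.0000 0.0000

params: Δt=0.14043 u=1.16171 d=0.86080 q=0.50108 e^(-rΔt)=0.98855
t_7 payoffs: 58.6986 46.1518 29.2189 6.3668 0.0000 0.0000 0.0000 0.0000
t_6: node(6,0) S=41.6955 payoff=52.8945 vs cont=51.8115 → 52.8945 [stop]  node(6,1) S=56.2713 payoff=38.3187 vs cont=37.2357 → 38.3187 [stop]  node(6,2) S=75.9424 payoff=18.6476 vs cont=17.5647 → 18.6476 [stop]  node(6,3) S=102.4900 payoff=0.0000 vs cont=3.1401 → 3.1401 [wait]  node(6,4) S=138.3180 payoff=0.0000 vs cont=0.0000 → 0.0000 [wait]  node(6,5) S=186.6707 payoff=0.0000 vs cont=0.0000 → 0.0000 [wait]  node(6,6) S=251.9263 payoff=0.0000 vs cont=0.0000 → 0.0000 [wait]  ⇒ S*(6)=75.9424
t_5: node(5,0) S=48.4382 payoff=46.1518 vs cont=45.0688 → 46.1518 [stop]  node(5,1) S=65.3711 payoff=29.2189 vs cont=28.1360 → 29.2189 [stop]  node(5,2) S=88.2232 payoff=6.3668 vs cont=10.7525 → 10.7525 [wait]  node(5,3) S=119.0639 payoff=0.0000 vs cont=1.5487 → 1.5487 [wait]  node(5,4) S=160.6858 payoff=0.0000 vs cont=0.0000 → 0.0000 [wait]  node(5,5) S=216.8577 payoff=0.0000 vs cont=0.0000 → 0.0000 [wait]  ⇒ S*(5)=65.3711
t_4: node(4,0) S=56.2713 payoff=38.3187 vs cont=37.2357 → 38.3187 [stop]  node(4,1) S=75.9424 payoff=18.6476 vs cont=19.7371 → 19.7371 [wait]  node(4,2) S=102.4900 payoff=0.0000 vs cont=6.0703 → 6.0703 [wait]  node(4,3) S=138.3180 payoff=0.0000 vs cont=0.7638 → 0.7638 [wait]  node(4,4) S=186.6707 payoff=0.0000 vs cont=0.0000 → 0.0000 [wait]  ⇒ S*(4)=56.2713
t_3: node(3,0) S=65.3711 payoff=29.2189 vs cont=28.6756 → 29.2189 [stop]  node(3,1) S=88.2232 payoff=6.3668 vs cont=12.7413 → 12.7413 [wait]  node(3,2) S=119.0639 payoff=0.0000 vs cont=3.3723 → 3.3723 [wait]  node(3,3) S=160.6858 payoff=0.0000 vs cont=0.3767 → 0.3767 [wait]  ⇒ S*(3)=65.3711
t_2: node(2,0) S=75.9424 payoff=18.6476 vs cont=20.7223 → 20.7223 [wait]  node(2,1) S=102.4900 payoff=0.0000 vs cont=7.9545 → 7.9545 [wait]  node(2,2) S=138.3180 payoff=0.0000 vs cont=1.8498 → 1.8498 [wait]  ⇒ S*(2)=-
t_1: node(1,0) S=88.2232 payoff=6.3668 vs cont=14.1605 → 14.1605 [wait]  node(1,1) S=119.0639 payoff=0.0000 vs cont=4.8395 → 4.8395 [wait]  ⇒ S*(1)=-
t_0: node(0,0) S=102.4900 payoff=0.0000 vs cont=9.3813 → 9.3813 [wait]  ⇒ S*(0)=-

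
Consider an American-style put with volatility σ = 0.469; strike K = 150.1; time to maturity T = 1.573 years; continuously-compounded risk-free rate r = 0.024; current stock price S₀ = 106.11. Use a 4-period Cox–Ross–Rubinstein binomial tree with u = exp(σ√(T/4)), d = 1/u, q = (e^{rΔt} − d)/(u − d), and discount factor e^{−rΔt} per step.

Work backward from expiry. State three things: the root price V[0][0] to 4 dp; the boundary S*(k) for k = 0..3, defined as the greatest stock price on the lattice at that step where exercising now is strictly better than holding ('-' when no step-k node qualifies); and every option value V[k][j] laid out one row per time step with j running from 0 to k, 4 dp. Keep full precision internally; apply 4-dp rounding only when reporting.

price = 54.4876
boundary = - - 58.9247 79.0727
tree:
54.4876
72.1880 33.3888
91.1753 49.8494 13.3980
106.1896 71.0273 24.2771 0.0000
117.3781 91.1753 43.9900 0.0000 0.0000

params: Δt=0.39325 u=1.34193 d=0.74520 q=0.44289 e^(-rΔt)=0.99061
t_4 payoffs: 117.3781 91.1753 43.9900 0.0000 0.0000
t_3: node(3,0) S=43.9104 payoff=106.1896 vs cont=104.7796 → 106.1896 [stop]  node(3,1) S=79.0727 payoff=71.0273 vs cont=69.6173 → 71.0273 [stop]  node(3,2) S=142.3921 payoff=7.7079 vs cont=24.2771 → 24.2771 [wait]  node(3,3) S=256.4160 payoff=0.0000 vs cont=0.0000 → 0.0000 [wait]  ⇒ S*(3)=79.0727
t_2: node(2,0) S=58.9247 payoff=91.1753 vs cont=89.7654 → 91.1753 [stop]  node(2,1) S=106.1100 payoff=43.9900 vs cont=49.8494 → 49.8494 [wait]  node(2,2) S=191.0801 payoff=0.0000 vs cont=13.3980 → 13.3980 [wait]  ⇒ S*(2)=58.9247
t_1: node(1,0) S=79.0727 payoff=71.0273 vs cont=72.1880 → 72.1880 [wait]  node(1,1) S=142.3921 payoff=7.7079 vs cont=33.3888 → 33.3888 [wait]  ⇒ S*(1)=-
t_0: node(0,0) S=106.1100 payoff=43.9900 vs cont=54.4876 → 54.4876 [wait]  ⇒ S*(0)=-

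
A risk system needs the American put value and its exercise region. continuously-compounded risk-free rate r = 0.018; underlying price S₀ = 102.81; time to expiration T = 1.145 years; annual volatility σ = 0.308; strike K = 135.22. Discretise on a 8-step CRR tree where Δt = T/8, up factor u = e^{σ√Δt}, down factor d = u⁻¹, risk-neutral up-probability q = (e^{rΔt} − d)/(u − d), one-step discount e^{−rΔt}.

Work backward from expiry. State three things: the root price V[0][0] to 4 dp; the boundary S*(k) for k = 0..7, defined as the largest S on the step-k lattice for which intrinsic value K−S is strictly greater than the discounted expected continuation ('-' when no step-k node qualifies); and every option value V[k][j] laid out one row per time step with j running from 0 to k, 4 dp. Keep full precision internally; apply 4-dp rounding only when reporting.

params: Δt=0.14313 u=1.12358 d=0.89001 q=0.48195 e^(-rΔt)=0.99743
t_8 payoffs: 94.7442 84.1218 70.7117 53.7823 32.4100 5.4288 0.0000 0.0000 0.0000
t_7: node(7,0) S=45.4780 payoff=89.7420 vs cont=89.3941 → 89.7420 [stop]  node(7,1) S=57.4131 payoff=77.8069 vs cont=77.4590 → 77.8069 [stop]  node(7,2) S=72.4804 payoff=62.7396 vs cont=62.3917 → 62.7396 [stop]  node(7,3) S=91.5020 payoff=43.7180 vs cont=43.3701 → 43.7180 [stop]  node(7,4) S=115.5155 payoff=19.7045 vs cont=19.3566 → 19.7045 [stop]  node(7,5) S=145.8311 payoff=0.0000 vs cont=2.8052 → 2.8052 [wait]  node(7,6) S=184.1026 payoff=0.0000 vs cont=0.0000 → 0.0000 [wait]  node(7,7) S=232.4180 payoff=0.0000 vs cont=0.0000 → 0.0000 [wait]  ⇒ S*(7)=115.5155
t_6: node(6,0) S=51.0982 payoff=84.1218 vs cont=83.7739 → 84.1218 [stop]  node(6,1) S=64.5083 payoff=70.7117 vs cont=70.3638 → 70.7117 [stop]  node(6,2) S=81.4377 payoff=53.7823 vs cont=53.4344 → 53.7823 [stop]  node(6,3) S=102.8100 payoff=32.4100 vs cont=32.0621 → 32.4100 [stop]  node(6,4) S=129.7912 payoff=5.4288 vs cont=11.5302 → 11.5302 [wait]  node(6,5) S=163.8532 payoff=0.0000 vs cont=1.4495 → 1.4495 [wait]  node(6,6) S=206.8545 payoff=0.0000 vs cont=0.0000 → 0.0000 [wait]  ⇒ S*(6)=102.8100
t_5: node(5,0) S=57.4131 payoff=77.8069 vs cont=77.4590 → 77.8069 [stop]  node(5,1) S=72.4804 payoff=62.7396 vs cont=62.3917 → 62.7396 [stop]  node(5,2) S=91.5020 payoff=43.7180 vs cont=43.3701 → 43.7180 [stop]  node(5,3) S=115.5155 payoff=19.7045 vs cont=22.2896 → 22.2896 [wait]  node(5,4) S=145.8311 payoff=0.0000 vs cont=6.6547 → 6.6547 [wait]  node(5,5) S=184.1026 payoff=0.0000 vs cont=0.7490 → 0.7490 [wait]  ⇒ S*(5)=91.5020
t_4: node(4,0) S=64.5083 payoff=70.7117 vs cont=70.3638 → 70.7117 [stop]  node(4,1) S=81.4377 payoff=53.7823 vs cont=53.4344 → 53.7823 [stop]  node(4,2) S=102.8100 payoff=32.4100 vs cont=33.3047 → 33.3047 [wait]  node(4,3) S=129.7912 payoff=5.4288 vs cont=14.7164 → 14.7164 [wait]  node(4,4) S=163.8532 payoff=0.0000 vs cont=3.7986 → 3.7986 [wait]  ⇒ S*(4)=81.4377
t_3: node(3,0) S=72.4804 payoff=62.7396 vs cont=62.3917 → 62.7396 [stop]  node(3,1) S=91.5020 payoff=43.7180 vs cont=43.8002 → 43.8002 [wait]  node(3,2) S=115.5155 payoff=19.7045 vs cont=24.2835 → 24.2835 [wait]  node(3,3) S=145.8311 payoff=0.0000 vs cont=9.4303 → 9.4303 [wait]  ⇒ S*(3)=72.4804
t_2: node(2,0) S=81.4377 payoff=53.7823 vs cont=53.4739 → 53.7823 [stop]  node(2,1) S=102.8100 payoff=32.4100 vs cont=34.3057 → 34.3057 [wait]  node(2,2) S=129.7912 payoff=5.4288 vs cont=17.0810 → 17.0810 [wait]  ⇒ S*(2)=81.4377
t_1: node(1,0) S=91.5020 payoff=43.7180 vs cont=44.2814 → 44.2814 [wait]  node(1,1) S=115.5155 payoff=19.7045 vs cont=25.9374 → 25.9374 [wait]  ⇒ S*(1)=-
t_0: node(0,0) S=102.8100 payoff=32.4100 vs cont=35.3494 → 35.3494 [wait]  ⇒ S*(0)=-

price = 35.3494
boundary = - - 81.4377 72.4804 81.4377 91.5020 102.8100 115.5155
tree:
35.3494
44.2814 25.9374
53.7823 34.3057 17.0810
62.7396 43.8002 24.2835 9.4303
70.7117 53.7823 33.3047 14.7164 3.7986
77.8069 62.7396 43.7180 22.2896 6.6547 0.7490
84.1218 70.7117 53.7823 32.4100 11.5302 1.4495 0.0000
89.7420 77.8069 62.7396 43.7180 19.7045 2.8052 0.0000 0.0000
94.7442 84.1218 70.7117 53.7823 32.4100 5.4288 0.0000 0.0000 0.0000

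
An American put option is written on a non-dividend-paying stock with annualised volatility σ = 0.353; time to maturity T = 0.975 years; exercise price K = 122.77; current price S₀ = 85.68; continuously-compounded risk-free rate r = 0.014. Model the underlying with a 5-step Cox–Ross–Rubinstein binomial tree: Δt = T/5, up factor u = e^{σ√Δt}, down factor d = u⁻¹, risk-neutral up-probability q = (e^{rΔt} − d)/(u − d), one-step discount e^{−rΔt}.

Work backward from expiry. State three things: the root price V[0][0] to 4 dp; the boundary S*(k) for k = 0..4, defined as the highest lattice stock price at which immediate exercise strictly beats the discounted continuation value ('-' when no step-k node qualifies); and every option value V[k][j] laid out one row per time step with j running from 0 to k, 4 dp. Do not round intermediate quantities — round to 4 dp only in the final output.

Δt=0.19500  u=1.16869  d=0.85566  q=0.46984  discount=0.99727
step 5 (expiry): payoffs max(K−S,0) = 83.4703 69.0934 49.4569 22.6369 0.0000 0.0000
step 4: (k=4,j=0): S=45.9290, (K−S)⁺=76.8410, hold=76.5063 ⇒ V=76.8410 exercise | (k=4,j=1): S=62.7312, (K−S)⁺=60.0388, hold=59.7041 ⇒ V=60.0388 exercise | (k=4,j=2): S=85.6800, (K−S)⁺=37.0900, hold=36.7553 ⇒ V=37.0900 exercise | (k=4,j=3): S=117.0242, (K−S)⁺=5.7458, hold=11.9684 ⇒ V=11.9684 continue | (k=4,j=4): S=159.8350, (K−S)⁺=0.0000, hold=0.0000 ⇒ V=0.0000 continue  boundary S*=85.6800
step 3: (k=3,j=0): S=53.6766, (K−S)⁺=69.0934, hold=68.7587 ⇒ V=69.0934 exercise | (k=3,j=1): S=73.3131, (K−S)⁺=49.4569, hold=49.1222 ⇒ V=49.4569 exercise | (k=3,j=2): S=100.1331, (K−S)⁺=22.6369, hold=25.2179 ⇒ V=25.2179 continue | (k=3,j=3): S=136.7646, (K−S)⁺=0.0000, hold=6.3279 ⇒ V=6.3279 continue  boundary S*=73.3131
step 2: (k=2,j=0): S=62.7312, (K−S)⁺=60.0388, hold=59.7041 ⇒ V=60.0388 exercise | (k=2,j=1): S=85.6800, (K−S)⁺=37.0900, hold=37.9646 ⇒ V=37.9646 continue | (k=2,j=2): S=117.0242, (K−S)⁺=5.7458, hold=16.2980 ⇒ V=16.2980 continue  boundary S*=62.7312
step 1: (k=1,j=0): S=73.3131, (K−S)⁺=49.4569, hold=49.5320 ⇒ V=49.5320 continue | (k=1,j=1): S=100.1331, (K−S)⁺=22.6369, hold=27.7090 ⇒ V=27.7090 continue  boundary S*=-
step 0: (k=0,j=0): S=85.6800, (K−S)⁺=37.0900, hold=39.1716 ⇒ V=39.1716 continue  boundary S*=-

price = 39.1716
boundary = - - 62.7312 73.3131 85.6800
tree:
39.1716
49.5320 27.7090
60.0388 37.9646 16.2980
69.0934 49.4569 25.2179 6.3279
76.8410 60.0388 37.0900 11.9684 0.0000
83.4703 69.0934 49.4569 22.6369 0.0000 0.0000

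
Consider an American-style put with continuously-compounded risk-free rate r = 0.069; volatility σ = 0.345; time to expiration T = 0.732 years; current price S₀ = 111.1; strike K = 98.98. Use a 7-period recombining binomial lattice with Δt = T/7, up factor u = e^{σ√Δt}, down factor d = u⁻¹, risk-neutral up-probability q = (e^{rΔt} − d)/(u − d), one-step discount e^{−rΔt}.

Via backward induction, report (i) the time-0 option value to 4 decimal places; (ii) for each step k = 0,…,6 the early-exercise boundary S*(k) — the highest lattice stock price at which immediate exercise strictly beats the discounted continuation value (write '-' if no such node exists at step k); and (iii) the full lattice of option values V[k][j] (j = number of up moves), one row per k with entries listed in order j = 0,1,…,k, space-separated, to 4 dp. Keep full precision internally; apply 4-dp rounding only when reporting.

Δt=0.10457  u=1.11803  d=0.89443  q=0.50453  discount=0.99281
step 7 (expiry): payoffs max(K−S,0) = 48.0995 35.3803 19.4816 0.0000 0.0000 0.0000 0.0000 0.0000
step 6: (k=6,j=0): S=56.8857, (K−S)⁺=42.0943, hold=41.3827 ⇒ V=42.0943 exercise | (k=6,j=1): S=71.1061, (K−S)⁺=27.8739, hold=27.1623 ⇒ V=27.8739 exercise | (k=6,j=2): S=88.8813, (K−S)⁺=10.0987, hold=9.5832 ⇒ V=10.0987 exercise | (k=6,j=3): S=111.1000, (K−S)⁺=0.0000, hold=0.0000 ⇒ V=0.0000 continue | (k=6,j=4): S=138.8730, (K−S)⁺=0.0000, hold=0.0000 ⇒ V=0.0000 continue | (k=6,j=5): S=173.5886, (K−S)⁺=0.0000, hold=0.0000 ⇒ V=0.0000 continue | (k=6,j=6): S=216.9826, (K−S)⁺=0.0000, hold=0.0000 ⇒ V=0.0000 continue  boundary S*=88.8813
step 5: (k=5,j=0): S=63.5997, (K−S)⁺=35.3803, hold=34.6687 ⇒ V=35.3803 exercise | (k=5,j=1): S=79.4984, (K−S)⁺=19.4816, hold=18.7699 ⇒ V=19.4816 exercise | (k=5,j=2): S=99.3716, (K−S)⁺=0.0000, hold=4.9677 ⇒ V=4.9677 continue | (k=5,j=3): S=124.2127, (K−S)⁺=0.0000, hold=0.0000 ⇒ V=0.0000 continue | (k=5,j=4): S=155.2635, (K−S)⁺=0.0000, hold=0.0000 ⇒ V=0.0000 continue | (k=5,j=5): S=194.0766, (K−S)⁺=0.0000, hold=0.0000 ⇒ V=0.0000 continue  boundary S*=79.4984
step 4: (k=4,j=0): S=71.1061, (K−S)⁺=27.8739, hold=27.1623 ⇒ V=27.8739 exercise | (k=4,j=1): S=88.8813, (K−S)⁺=10.0987, hold=12.0715 ⇒ V=12.0715 continue | (k=4,j=2): S=111.1000, (K−S)⁺=0.0000, hold=2.4437 ⇒ V=2.4437 continue | (k=4,j=3): S=138.8730, (K−S)⁺=0.0000, hold=0.0000 ⇒ V=0.0000 continue | (k=4,j=4): S=173.5886, (K−S)⁺=0.0000, hold=0.0000 ⇒ V=0.0000 continue  boundary S*=71.1061
step 3: (k=3,j=0): S=79.4984, (K−S)⁺=19.4816, hold=19.7581 ⇒ V=19.7581 continue | (k=3,j=1): S=99.3716, (K−S)⁺=0.0000, hold=7.1622 ⇒ V=7.1622 continue | (k=3,j=2): S=124.2127, (K−S)⁺=0.0000, hold=1.2021 ⇒ V=1.2021 continue | (k=3,j=3): S=155.2635, (K−S)⁺=0.0000, hold=0.0000 ⇒ V=0.0000 continue  boundary S*=-
step 2: (k=2,j=0): S=88.8813, (K−S)⁺=10.0987, hold=13.3068 ⇒ V=13.3068 continue | (k=2,j=1): S=111.1000, (K−S)⁺=0.0000, hold=4.1253 ⇒ V=4.1253 continue | (k=2,j=2): S=138.8730, (K−S)⁺=0.0000, hold=0.5913 ⇒ V=0.5913 continue  boundary S*=-
step 1: (k=1,j=0): S=99.3716, (K−S)⁺=0.0000, hold=8.6121 ⇒ V=8.6121 continue | (k=1,j=1): S=124.2127, (K−S)⁺=0.0000, hold=2.3255 ⇒ V=2.3255 continue  boundary S*=-
step 0: (k=0,j=0): S=111.1000, (K−S)⁺=0.0000, hold=5.4012 ⇒ V=5.4012 continue  boundary S*=-

price = 5.4012
boundary = - - - - 71.1061 79.4984 88.8813
tree:
5.4012
8.6121 2.3255
13.3068 4.1253 0.5913
19.7581 7.1622 1.2021 0.0000
27.8739 12.0715 2.4437 0.0000 0.0000
35.3803 19.4816 4.9677 0.0000 0.0000 0.0000
42.0943 27.8739 10.0987 0.0000 0.0000 0.0000 0.0000
48.0995 35.3803 19.4816 0.0000 0.0000 0.0000 0.0000 0.0000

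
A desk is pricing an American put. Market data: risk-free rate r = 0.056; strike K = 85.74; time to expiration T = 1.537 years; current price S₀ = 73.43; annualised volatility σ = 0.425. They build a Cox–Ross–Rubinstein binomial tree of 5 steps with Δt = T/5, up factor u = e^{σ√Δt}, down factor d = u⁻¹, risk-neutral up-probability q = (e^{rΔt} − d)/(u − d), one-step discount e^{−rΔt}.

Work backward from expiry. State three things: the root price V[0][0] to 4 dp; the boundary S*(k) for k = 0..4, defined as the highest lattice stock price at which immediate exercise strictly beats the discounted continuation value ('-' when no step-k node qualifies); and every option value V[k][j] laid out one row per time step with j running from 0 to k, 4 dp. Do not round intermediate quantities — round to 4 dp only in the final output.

Δt=0.30740  u=1.26571  d=0.79007  q=0.47787  discount=0.98293
step 5 (expiry): payoffs max(K−S,0) = 63.1354 49.5267 27.7253 0.0000 0.0000 0.0000
step 4: (k=4,j=0): S=28.6110, (K−S)⁺=57.1290, hold=55.6657 ⇒ V=57.1290 exercise | (k=4,j=1): S=45.8356, (K−S)⁺=39.9044, hold=38.4411 ⇒ V=39.9044 exercise | (k=4,j=2): S=73.4300, (K−S)⁺=12.3100, hold=14.2292 ⇒ V=14.2292 continue | (k=4,j=3): S=117.6370, (K−S)⁺=0.0000, hold=0.0000 ⇒ V=0.0000 continue | (k=4,j=4): S=188.4579, (K−S)⁺=0.0000, hold=0.0000 ⇒ V=0.0000 continue  boundary S*=45.8356
step 3: (k=3,j=0): S=36.2133, (K−S)⁺=49.5267, hold=48.0634 ⇒ V=49.5267 exercise | (k=3,j=1): S=58.0147, (K−S)⁺=27.7253, hold=27.1634 ⇒ V=27.7253 exercise | (k=3,j=2): S=92.9413, (K−S)⁺=0.0000, hold=7.3027 ⇒ V=7.3027 continue | (k=3,j=3): S=148.8947, (K−S)⁺=0.0000, hold=0.0000 ⇒ V=0.0000 continue  boundary S*=58.0147
step 2: (k=2,j=0): S=45.8356, (K−S)⁺=39.9044, hold=38.4411 ⇒ V=39.9044 exercise | (k=2,j=1): S=73.4300, (K−S)⁺=12.3100, hold=17.6594 ⇒ V=17.6594 continue | (k=2,j=2): S=117.6370, (K−S)⁺=0.0000, hold=3.7479 ⇒ V=3.7479 continue  boundary S*=45.8356
step 1: (k=1,j=0): S=58.0147, (K−S)⁺=27.7253, hold=28.7746 ⇒ V=28.7746 continue | (k=1,j=1): S=92.9413, (K−S)⁺=0.0000, hold=10.8236 ⇒ V=10.8236 continue  boundary S*=-
step 0: (k=0,j=0): S=73.4300, (K−S)⁺=12.3100, hold=19.8517 ⇒ V=19.8517 continue  boundary S*=-

price = 19.8517
boundary = - - 45.8356 58.0147 45.8356
tree:
19.8517
28.7746 10.8236
39.9044 17.6594 3.7479
49.5267 27.7253 7.3027 0.0000
57.1290 39.9044 14.2292 0.0000 0.0000
63.1354 49.5267 27.7253 0.0000 0.0000 0.0000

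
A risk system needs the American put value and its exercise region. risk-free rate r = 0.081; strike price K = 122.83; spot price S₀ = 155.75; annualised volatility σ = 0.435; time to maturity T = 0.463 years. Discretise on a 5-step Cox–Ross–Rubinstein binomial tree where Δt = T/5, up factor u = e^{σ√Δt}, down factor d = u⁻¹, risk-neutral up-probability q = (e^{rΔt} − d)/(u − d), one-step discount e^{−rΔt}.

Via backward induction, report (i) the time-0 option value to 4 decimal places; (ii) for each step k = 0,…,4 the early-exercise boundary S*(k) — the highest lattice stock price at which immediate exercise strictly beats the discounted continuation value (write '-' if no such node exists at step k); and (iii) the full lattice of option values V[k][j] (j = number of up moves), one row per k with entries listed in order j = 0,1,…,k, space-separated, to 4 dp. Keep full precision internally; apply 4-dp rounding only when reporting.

price = 4.2027
boundary = - - - - 91.7223
tree:
4.2027
7.2699 1.1412
12.2773 2.2783 0.0000
20.0460 4.5482 0.0000 0.0000
31.1077 9.0796 0.0000 0.0000 0.0000
42.4798 18.1260 0.0000 0.0000 0.0000 0.0000

Δt=0.09260  u=1.14153  d=0.87602  q=0.49531  discount=0.99253
step 5 (expiry): payoffs max(K−S,0) = 42.4798 18.1260 0.0000 0.0000 0.0000 0.0000
step 4: (k=4,j=0): S=91.7223, (K−S)⁺=31.1077, hold=30.1898 ⇒ V=31.1077 exercise | (k=4,j=1): S=119.5230, (K−S)⁺=3.3070, hold=9.0796 ⇒ V=9.0796 continue | (k=4,j=2): S=155.7500, (K−S)⁺=0.0000, hold=0.0000 ⇒ V=0.0000 continue | (k=4,j=3): S=202.9572, (K−S)⁺=0.0000, hold=0.0000 ⇒ V=0.0000 continue | (k=4,j=4): S=264.4728, (K−S)⁺=0.0000, hold=0.0000 ⇒ V=0.0000 continue  boundary S*=91.7223
step 3: (k=3,j=0): S=104.7040, (K−S)⁺=18.1260, hold=20.0460 ⇒ V=20.0460 continue | (k=3,j=1): S=136.4394, (K−S)⁺=0.0000, hold=4.5482 ⇒ V=4.5482 continue | (k=3,j=2): S=177.7937, (K−S)⁺=0.0000, hold=0.0000 ⇒ V=0.0000 continue | (k=3,j=3): S=231.6823, (K−S)⁺=0.0000, hold=0.0000 ⇒ V=0.0000 continue  boundary S*=-
step 2: (k=2,j=0): S=119.5230, (K−S)⁺=3.3070, hold=12.2773 ⇒ V=12.2773 continue | (k=2,j=1): S=155.7500, (K−S)⁺=0.0000, hold=2.2783 ⇒ V=2.2783 continue | (k=2,j=2): S=202.9572, (K−S)⁺=0.0000, hold=0.0000 ⇒ V=0.0000 continue  boundary S*=-
step 1: (k=1,j=0): S=136.4394, (K−S)⁺=0.0000, hold=7.2699 ⇒ V=7.2699 continue | (k=1,j=1): S=177.7937, (K−S)⁺=0.0000, hold=1.1412 ⇒ V=1.1412 continue  boundary S*=-
step 0: (k=0,j=0): S=155.7500, (K−S)⁺=0.0000, hold=4.2027 ⇒ V=4.2027 continue  boundary S*=-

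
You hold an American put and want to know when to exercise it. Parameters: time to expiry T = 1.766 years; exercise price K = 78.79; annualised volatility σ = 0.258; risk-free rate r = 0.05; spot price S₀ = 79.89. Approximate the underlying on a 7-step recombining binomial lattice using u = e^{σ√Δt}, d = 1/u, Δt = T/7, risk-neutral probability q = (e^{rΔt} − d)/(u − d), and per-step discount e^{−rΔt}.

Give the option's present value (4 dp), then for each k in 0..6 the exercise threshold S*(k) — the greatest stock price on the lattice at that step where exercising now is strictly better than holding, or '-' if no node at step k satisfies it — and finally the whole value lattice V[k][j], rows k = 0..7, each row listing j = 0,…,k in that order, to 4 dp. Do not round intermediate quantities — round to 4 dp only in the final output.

price = 7.8751
boundary = - - - 54.1569 61.6500 54.1569 61.6500
tree:
7.8751
11.9267 4.2757
17.4718 7.0288 1.8034
24.6331 11.1973 3.2993 0.4474
31.2155 17.1400 5.9092 0.9371 0.0000
36.9978 24.6331 10.2801 1.9627 0.0000 0.0000
42.0774 31.2155 17.1400 4.1109 0.0000 0.0000 0.0000
46.5395 36.9978 24.6331 8.6101 0.0000 0.0000 0.0000 0.0000

Δt=0.25229, u=1.13836, d=0.87846, q=0.51649, disc=e^(-rΔt)=0.98746
k=7 terminal: V=max(K-S,0) → 46.5395 36.9978 24.6331 8.6101 0.0000 0.0000 0.0000 0.0000
k=6: j=0 S=36.7126 intr=42.0774 cont=41.0897 V=42.0774[EX]; j=1 S=47.5745 intr=31.2155 cont=30.2278 V=31.2155[EX]; j=2 S=61.6500 intr=17.1400 cont=16.1523 V=17.1400[EX]; j=3 S=79.8900 intr=0.0000 cont=4.1109 V=4.1109[hold]; j=4 S=103.5265 intr=0.0000 cont=0.0000 V=0.0000[hold]; j=5 S=134.1561 intr=0.0000 cont=0.0000 V=0.0000[hold]; j=6 S=173.8479 intr=0.0000 cont=0.0000 V=0.0000[hold]  S*(6)=61.6500
k=5: j=0 S=41.7922 intr=36.9978 cont=36.0102 V=36.9978[EX]; j=1 S=54.1569 intr=24.6331 cont=23.6455 V=24.6331[EX]; j=2 S=70.1799 intr=8.6101 cont=10.2801 V=10.2801[hold]; j=3 S=90.9436 intr=0.0000 cont=1.9627 V=1.9627[hold]; j=4 S=117.8504 intr=0.0000 cont=0.0000 V=0.0000[hold]; j=5 S=152.7179 intr=0.0000 cont=0.0000 V=0.0000[hold]  S*(5)=54.1569
k=4: j=0 S=47.5745 intr=31.2155 cont=30.2278 V=31.2155[EX]; j=1 S=61.6500 intr=17.1400 cont=17.0040 V=17.1400[EX]; j=2 S=79.8900 intr=0.0000 cont=5.9092 V=5.9092[hold]; j=3 S=103.5265 intr=0.0000 cont=0.9371 V=0.9371[hold]; j=4 S=134.1561 intr=0.0000 cont=0.0000 V=0.0000[hold]  S*(4)=61.6500
k=3: j=0 S=54.1569 intr=24.6331 cont=23.6455 V=24.6331[EX]; j=1 S=70.1799 intr=8.6101 cont=11.1973 V=11.1973[hold]; j=2 S=90.9436 intr=0.0000 cont=3.2993 V=3.2993[hold]; j=3 S=117.8504 intr=0.0000 cont=0.4474 V=0.4474[hold]  S*(3)=54.1569
k=2: j=0 S=61.6500 intr=17.1400 cont=17.4718 V=17.4718[hold]; j=1 S=79.8900 intr=0.0000 cont=7.0288 V=7.0288[hold]; j=2 S=103.5265 intr=0.0000 cont=1.8034 V=1.8034[hold]  S*(2)=-
k=1: j=0 S=70.1799 intr=8.6101 cont=11.9267 V=11.9267[hold]; j=1 S=90.9436 intr=0.0000 cont=4.2757 V=4.2757[hold]  S*(1)=-
k=0: j=0 S=79.8900 intr=0.0000 cont=7.8751 V=7.8751[hold]  S*(0)=-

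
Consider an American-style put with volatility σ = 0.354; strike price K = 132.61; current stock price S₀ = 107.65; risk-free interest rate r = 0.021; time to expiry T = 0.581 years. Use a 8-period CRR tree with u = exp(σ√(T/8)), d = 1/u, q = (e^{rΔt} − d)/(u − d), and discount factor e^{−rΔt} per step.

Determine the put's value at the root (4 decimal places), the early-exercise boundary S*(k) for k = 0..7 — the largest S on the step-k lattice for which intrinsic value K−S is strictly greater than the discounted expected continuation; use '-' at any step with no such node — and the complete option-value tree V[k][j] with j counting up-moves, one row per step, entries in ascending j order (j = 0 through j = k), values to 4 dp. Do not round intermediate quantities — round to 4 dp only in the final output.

Δt=0.07262, u=1.10010, d=0.90901, q=0.48416, disc=e^(-rΔt)=0.99848
k=8 terminal: V=max(K-S,0) → 82.4264 71.8770 59.1099 43.6590 24.9600 2.3302 0.0000 0.0000 0.0000
k=7: j=0 S=55.2069 intr=77.4031 cont=77.2010 V=77.4031[EX]; j=1 S=66.8123 intr=65.7977 cont=65.5956 V=65.7977[EX]; j=2 S=80.8574 intr=51.7526 cont=51.5506 V=51.7526[EX]; j=3 S=97.8549 intr=34.7551 cont=34.5530 V=34.7551[EX]; j=4 S=118.4256 intr=14.1844 cont=13.9823 V=14.1844[EX]; j=5 S=143.3206 intr=0.0000 cont=1.2002 V=1.2002[hold]; j=6 S=173.4489 intr=0.0000 cont=0.0000 V=0.0000[hold]; j=7 S=209.9107 intr=0.0000 cont=0.0000 V=0.0000[hold]  S*(7)=118.4256
k=6: j=0 S=60.7330 intr=71.8770 cont=71.6749 V=71.8770[EX]; j=1 S=73.5001 intr=59.1099 cont=58.9078 V=59.1099[EX]; j=2 S=88.9510 intr=43.6590 cont=43.4569 V=43.6590[EX]; j=3 S=107.6500 intr=24.9600 cont=24.7579 V=24.9600[EX]; j=4 S=130.2798 intr=2.3302 cont=7.8860 V=7.8860[hold]; j=5 S=157.6667 intr=0.0000 cont=0.6182 V=0.6182[hold]; j=6 S=190.8108 intr=0.0000 cont=0.0000 V=0.0000[hold]  S*(6)=107.6500
k=5: j=0 S=66.8123 intr=65.7977 cont=65.5956 V=65.7977[EX]; j=1 S=80.8574 intr=51.7526 cont=51.5506 V=51.7526[EX]; j=2 S=97.8549 intr=34.7551 cont=34.5530 V=34.7551[EX]; j=3 S=118.4256 intr=14.1844 cont=16.6681 V=16.6681[hold]; j=4 S=143.3206 intr=0.0000 cont=4.3606 V=4.3606[hold]; j=5 S=173.4489 intr=0.0000 cont=0.3184 V=0.3184[hold]  S*(5)=97.8549
k=4: j=0 S=73.5001 intr=59.1099 cont=58.9078 V=59.1099[EX]; j=1 S=88.9510 intr=43.6590 cont=43.4569 V=43.6590[EX]; j=2 S=107.6500 intr=24.9600 cont=25.9586 V=25.9586[hold]; j=3 S=130.2798 intr=2.3302 cont=10.6930 V=10.6930[hold]; j=4 S=157.6667 intr=0.0000 cont=2.3999 V=2.3999[hold]  S*(4)=88.9510
k=3: j=0 S=80.8574 intr=51.7526 cont=51.5506 V=51.7526[EX]; j=1 S=97.8549 intr=34.7551 cont=35.0357 V=35.0357[hold]; j=2 S=118.4256 intr=14.1844 cont=18.5394 V=18.5394[hold]; j=3 S=143.3206 intr=0.0000 cont=6.6677 V=6.6677[hold]  S*(3)=80.8574
k=2: j=0 S=88.9510 intr=43.6590 cont=43.5925 V=43.6590[EX]; j=1 S=107.6500 intr=24.9600 cont=27.0077 V=27.0077[hold]; j=2 S=130.2798 intr=2.3302 cont=12.7721 V=12.7721[hold]  S*(2)=88.9510
k=1: j=0 S=97.8549 intr=34.7551 cont=35.5429 V=35.5429[hold]; j=1 S=118.4256 intr=14.1844 cont=20.0848 V=20.0848[hold]  S*(1)=-
k=0: j=0 S=107.6500 intr=24.9600 cont=28.0160 V=28.0160[hold]  S*(0)=-

price = 28.0160
boundary = - - 88.9510 80.8574 88.9510 97.8549 107.6500 118.4256
tree:
28.0160
35.5429 20.0848
43.6590 27.0077 12.7721
51.7526 35.0357 18.5394 6.6677
59.1099 43.6590 25.9586 10.6930 2.3999
65.7977 51.7526 34.7551 16.6681 4.3606 0.3184
71.8770 59.1099 43.6590 24.9600 7.8860 0.6182 0.0000
77.4031 65.7977 51.7526 34.7551 14.1844 1.2002 0.0000 0.0000
82.4264 71.8770 59.1099 43.6590 24.9600 2.3302 0.0000 0.0000 0.0000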